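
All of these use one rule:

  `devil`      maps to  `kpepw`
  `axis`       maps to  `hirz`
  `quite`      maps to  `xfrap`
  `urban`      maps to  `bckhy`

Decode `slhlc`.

layer

Shifts by position in devil: pos 0: d→k (+7), pos 1: e→p (+11), pos 2: v→e (+9), pos 3: i→p (+7), pos 4: l→w (+11) — repeating every 3. A repeating key of period 3 is used — shifts +7, +11, +9 over and over.
Undoing it on slhlc: s−7=l, l−11=a, h−9=y, l−7=e, c−11=r.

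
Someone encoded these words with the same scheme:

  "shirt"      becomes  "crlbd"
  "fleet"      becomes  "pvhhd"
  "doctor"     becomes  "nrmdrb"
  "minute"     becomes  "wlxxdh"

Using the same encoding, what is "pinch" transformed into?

zlxmr

The rule splits by letter class: vowels +3, consonants +10.
Applying it to pinch: p(cons)+10=z, i(vowel)+3=l, n(cons)+10=x, c(cons)+10=m, h(cons)+10=r.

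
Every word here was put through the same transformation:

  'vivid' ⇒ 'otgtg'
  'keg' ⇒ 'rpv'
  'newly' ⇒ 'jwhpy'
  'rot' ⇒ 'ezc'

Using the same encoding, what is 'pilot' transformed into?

The output letters match the input read backwards, each shifted +11: vivid reversed is diviv. The word is reversed, then every letter is shifted forward by 11.
For pilot: reverse → tolip; then shift: t+11=e, o+11=z, l+11=w, i+11=t, p+11=a.

ezwta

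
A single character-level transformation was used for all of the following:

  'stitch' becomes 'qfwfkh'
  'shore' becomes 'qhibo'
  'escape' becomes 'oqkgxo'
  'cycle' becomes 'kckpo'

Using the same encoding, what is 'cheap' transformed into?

s(18)→q(16) and t(19)→f(5) fit y≡15x+6 (mod 26); the inverse of 15 mod 26 is 7. This is an affine cipher: with a=0,…,z=25, each position x becomes (15x+6) mod 26.
For cheap: c(2)→15·2+6≡10=k; h(7)→15·7+6≡7=h; e(4)→15·4+6≡14=o; a(0)→15·0+6≡6=g; p(15)→15·15+6≡23=x (all mod 26).

khogx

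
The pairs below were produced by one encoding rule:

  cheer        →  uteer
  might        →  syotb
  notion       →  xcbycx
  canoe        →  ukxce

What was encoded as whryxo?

spring

c(2)→u(20) and h(7)→t(19) fit y≡5x+10 (mod 26); the inverse of 5 mod 26 is 21. Each letter's alphabet position (a=0..z=25) is mapped through 5·x+10 mod 26 — an affine cipher.
Reversing it on whryxo: w(22)→21·(22−10)≡18=s; h(7)→21·(7−10)≡15=p; r(17)→21·(17−10)≡17=r; y(24)→21·(24−10)≡8=i; x(23)→21·(23−10)≡13=n; o(14)→21·(14−10)≡6=g (all mod 26).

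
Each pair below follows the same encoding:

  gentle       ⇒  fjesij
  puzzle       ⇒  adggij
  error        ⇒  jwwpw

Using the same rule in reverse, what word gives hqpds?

shout

This is an affine cipher: with a=0,…,z=25, each position x becomes (11x+17) mod 26.
Decoding hqpds: h(7)→19·(7−17)≡18=s; q(16)→19·(16−17)≡7=h; p(15)→19·(15−17)≡14=o; d(3)→19·(3−17)≡20=u; s(18)→19·(18−17)≡19=t (all mod 26).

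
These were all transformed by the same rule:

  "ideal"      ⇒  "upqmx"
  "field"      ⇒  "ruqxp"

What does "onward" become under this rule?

azimdp

Each letter is shifted forward by 12 in the alphabet (a Caesar shift of +12).
On onward: o+12=a, n+12=z, w+12=i, a+12=m, r+12=d, d+12=p.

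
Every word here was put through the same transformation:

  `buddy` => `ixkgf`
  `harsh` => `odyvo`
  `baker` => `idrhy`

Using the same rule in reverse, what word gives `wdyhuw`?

parent

Shifts by position in buddy: pos 0: b→i (+7), pos 1: u→x (+3), pos 2: d→k (+7), pos 3: d→g (+3) — repeating every 2. The shifts repeat in a cycle of length 2: positions 0,1,… shift by +7, +3, then the pattern repeats.
Decoding wdyhuw: w−7=p, d−3=a, y−7=r, h−3=e, u−7=n, w−3=t.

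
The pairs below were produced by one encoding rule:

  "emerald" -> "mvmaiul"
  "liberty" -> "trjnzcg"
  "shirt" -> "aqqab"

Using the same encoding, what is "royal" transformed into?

zxgjt

A repeating key of period 2 is used — shifts +8, +9 over and over.
For royal: r+8=z, o+9=x, y+8=g, a+9=j, l+8=t.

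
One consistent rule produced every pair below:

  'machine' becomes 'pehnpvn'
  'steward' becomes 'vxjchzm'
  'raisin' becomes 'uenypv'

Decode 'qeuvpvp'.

napping

Each letter shifts forward by (position + 3), i.e. 3, 4, 5, … — the shift grows by one for each successive letter.
Decoding qeuvpvp: q−3=n, e−4=a, u−5=p, v−6=p, p−7=i, v−8=n, p−9=g.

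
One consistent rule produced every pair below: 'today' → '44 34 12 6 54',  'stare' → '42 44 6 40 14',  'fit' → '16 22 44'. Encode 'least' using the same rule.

t(#20)→44 and o(#15)→34: differences scale by 2, so n = 2·pos + 4. The formula is n = 2×(alphabet index, a=1) + 4.
Applying it to least: l=12→28, e=5→14, a=1→6, s=19→42, t=20→44.

28 14 6 42 44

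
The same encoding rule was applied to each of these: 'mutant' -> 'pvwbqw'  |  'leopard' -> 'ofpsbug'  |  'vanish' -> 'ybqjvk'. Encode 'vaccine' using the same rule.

The rule splits by letter class: vowels +1, consonants +3.
For vaccine: v(cons)+3=y, a(vowel)+1=b, c(cons)+3=f, c(cons)+3=f, i(vowel)+1=j, n(cons)+3=q, e(vowel)+1=f.

ybffjqf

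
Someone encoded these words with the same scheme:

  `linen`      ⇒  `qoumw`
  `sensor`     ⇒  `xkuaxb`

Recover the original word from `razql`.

In linen: l→q is +5, i→o is +6, n→u is +7, e→m is +8 — the shift increases by 1 each position. The shift increases by 1 at each position, starting from +5: 5, 6, 7, ….
Decoding razql: r−5=m, a−6=u, z−7=s, q−8=i, l−9=c.

music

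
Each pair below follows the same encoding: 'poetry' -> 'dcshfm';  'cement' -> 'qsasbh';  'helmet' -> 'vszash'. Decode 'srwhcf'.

Compare letters: p→d is +14, o→c is +14, e→s is +14 — a constant shift. Each letter is shifted forward by 14 in the alphabet (a Caesar shift of +14).
Reversing it on srwhcf: s−14=e, r−14=d, w−14=i, h−14=t, c−14=o, f−14=r.

editor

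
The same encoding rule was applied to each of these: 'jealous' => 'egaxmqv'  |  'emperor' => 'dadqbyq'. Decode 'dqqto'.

cheer

The output letters match the input read backwards, each shifted +12: jealous reversed is suolaej. Two steps: reverse the string, then apply a Caesar shift of +12.
Decoding dqqto: shift back: d−12=r, q−12=e, q−12=e, t−12=h, o−12=c → reehc; then reverse → cheer.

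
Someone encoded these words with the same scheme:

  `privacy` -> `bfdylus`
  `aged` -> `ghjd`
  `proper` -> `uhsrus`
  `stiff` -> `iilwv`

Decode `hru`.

Two steps: reverse the string, then apply a Caesar shift of +3.
Undoing it on hru: shift back: h−3=e, r−3=o, u−3=r → eor; then reverse → roe.

roe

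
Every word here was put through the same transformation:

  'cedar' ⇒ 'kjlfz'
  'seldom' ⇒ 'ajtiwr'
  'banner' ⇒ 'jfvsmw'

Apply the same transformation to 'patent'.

Shifts by position in cedar: pos 0: c→k (+8), pos 1: e→j (+5), pos 2: d→l (+8), pos 3: a→f (+5) — repeating every 2. A repeating key of period 2 is used — shifts +8, +5 over and over.
Applying it to patent: p+8=x, a+5=f, t+8=b, e+5=j, n+8=v, t+5=y.

xfbjvy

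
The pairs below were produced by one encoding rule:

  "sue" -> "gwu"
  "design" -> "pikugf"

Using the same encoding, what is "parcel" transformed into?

ngetcr

Read the word backwards and shift each letter +2.
Applying it to parcel: reverse → lecrap; then shift: l+2=n, e+2=g, c+2=e, r+2=t, a+2=c, p+2=r.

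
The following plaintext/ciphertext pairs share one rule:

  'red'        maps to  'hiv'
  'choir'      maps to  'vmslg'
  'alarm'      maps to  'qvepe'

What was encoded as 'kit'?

peg

The output letters match the input read backwards, each shifted +4: red reversed is der. The word is reversed, then every letter is shifted forward by 4.
Undoing it on kit: shift back: k−4=g, i−4=e, t−4=p → gep; then reverse → peg.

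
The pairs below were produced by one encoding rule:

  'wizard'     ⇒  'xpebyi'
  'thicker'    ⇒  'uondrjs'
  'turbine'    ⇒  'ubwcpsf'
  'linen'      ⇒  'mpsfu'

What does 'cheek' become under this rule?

dojfr

Shifts by position in wizard: pos 0: w→x (+1), pos 1: i→p (+7), pos 2: z→e (+5), pos 3: a→b (+1), pos 4: r→y (+7), pos 5: d→i (+5) — repeating every 3. It's a Vigenère-style cipher with numeric key [1,7,5]: position i shifts by key[i mod 3].
Applying it to cheek: c+1=d, h+7=o, e+5=j, e+1=f, k+7=r.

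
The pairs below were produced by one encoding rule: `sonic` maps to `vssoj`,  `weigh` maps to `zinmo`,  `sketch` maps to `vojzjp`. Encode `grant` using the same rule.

jvfta

Each letter shifts forward by (position + 3), i.e. 3, 4, 5, … — the shift grows by one for each successive letter.
For grant: g+3=j, r+4=v, a+5=f, n+6=t, t+7=a.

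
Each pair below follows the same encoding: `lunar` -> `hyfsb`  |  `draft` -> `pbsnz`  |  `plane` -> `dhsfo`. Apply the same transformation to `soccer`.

aeqqob

l(11)→h(7) and u(20)→y(24) fit y≡25x+18 (mod 26); the inverse of 25 mod 26 is 25. This is an affine cipher: with a=0,…,z=25, each position x becomes (25x+18) mod 26.
On soccer: s(18)→25·18+18≡0=a; o(14)→25·14+18≡4=e; c(2)→25·2+18≡16=q; c(2)→25·2+18≡16=q; e(4)→25·4+18≡14=o; r(17)→25·17+18≡1=b (all mod 26).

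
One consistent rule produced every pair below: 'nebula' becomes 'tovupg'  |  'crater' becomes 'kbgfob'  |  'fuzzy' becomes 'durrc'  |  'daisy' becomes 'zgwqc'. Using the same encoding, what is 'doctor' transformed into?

zikfib

n(13)→t(19) and e(4)→o(14) fit y≡15x+6 (mod 26); the inverse of 15 mod 26 is 7. Treating letters as 0–25, the rule is x ↦ 15x + 6 (mod 26).
On doctor: d(3)→15·3+6≡25=z; o(14)→15·14+6≡8=i; c(2)→15·2+6≡10=k; t(19)→15·19+6≡5=f; o(14)→15·14+6≡8=i; r(17)→15·17+6≡1=b (all mod 26).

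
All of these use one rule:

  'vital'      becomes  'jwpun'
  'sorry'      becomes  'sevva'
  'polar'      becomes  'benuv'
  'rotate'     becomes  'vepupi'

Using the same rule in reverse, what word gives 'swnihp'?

This is an affine cipher: with a=0,…,z=25, each position x becomes (23x+20) mod 26.
Reversing it on swnihp: s(18)→17·(18−20)≡18=s; w(22)→17·(22−20)≡8=i; n(13)→17·(13−20)≡11=l; i(8)→17·(8−20)≡4=e; h(7)→17·(7−20)≡13=n; p(15)→17·(15−20)≡19=t (all mod 26).

silent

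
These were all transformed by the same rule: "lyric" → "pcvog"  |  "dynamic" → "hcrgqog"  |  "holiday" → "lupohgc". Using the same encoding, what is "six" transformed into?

The shift depends on letter class: consonant l→p is +4, but vowel i→o is +6. Vowels shift forward by 6 and consonants shift forward by 4.
On six: s(cons)+4=w, i(vowel)+6=o, x(cons)+4=b.

wob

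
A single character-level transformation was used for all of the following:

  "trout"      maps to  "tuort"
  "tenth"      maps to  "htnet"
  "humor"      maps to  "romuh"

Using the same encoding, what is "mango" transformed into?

It's just the letters in reverse order.
For mango: reverse → ognam.

ognam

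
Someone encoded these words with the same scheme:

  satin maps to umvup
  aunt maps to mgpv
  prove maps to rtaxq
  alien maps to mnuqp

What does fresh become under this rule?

The shift depends on letter class: consonant s→u is +2, but vowel a→m is +12. Vowels shift forward by 12 and consonants shift forward by 2.
For fresh: f(cons)+2=h, r(cons)+2=t, e(vowel)+12=q, s(cons)+2=u, h(cons)+2=j.

htquj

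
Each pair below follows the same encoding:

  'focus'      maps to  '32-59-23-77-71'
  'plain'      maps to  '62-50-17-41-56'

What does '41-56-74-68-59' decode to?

f(#6)→32 and o(#15)→59: differences scale by 3, so n = 3·pos + 14. The formula is n = 3×(alphabet index, a=1) + 14.
Decoding 41-56-74-68-59: 41→(41−14)÷3=9=i, 56→(56−14)÷3=14=n, 74→(74−14)÷3=20=t, 68→(68−14)÷3=18=r, 59→(59−14)÷3=15=o.

intro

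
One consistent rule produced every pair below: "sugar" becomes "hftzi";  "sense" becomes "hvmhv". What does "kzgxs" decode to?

Each pair mirrors across the alphabet (s↔h, u↔f, g↔t): positions sum to 25. This is the alphabet-reversal cipher (Atbash): a becomes z, b becomes y, etc.
Reversing it on kzgxs: k↔p, z↔a, g↔t, x↔c, s↔h.

patch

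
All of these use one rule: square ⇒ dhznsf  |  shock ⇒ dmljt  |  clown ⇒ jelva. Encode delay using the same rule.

ufenr

This is an affine cipher: with a=0,…,z=25, each position x becomes (11x+13) mod 26.
Applying it to delay: d(3)→11·3+13≡20=u; e(4)→11·4+13≡5=f; l(11)→11·11+13≡4=e; a(0)→11·0+13≡13=n; y(24)→11·24+13≡17=r (all mod 26).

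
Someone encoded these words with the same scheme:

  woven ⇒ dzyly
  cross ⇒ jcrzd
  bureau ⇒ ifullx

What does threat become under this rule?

Shifts by position in woven: pos 0: w→d (+7), pos 1: o→z (+11), pos 2: v→y (+3), pos 3: e→l (+7), pos 4: n→y (+11) — repeating every 3. A repeating key of period 3 is used — shifts +7, +11, +3 over and over.
Applying it to threat: t+7=a, h+11=s, r+3=u, e+7=l, a+11=l, t+3=w.

asullw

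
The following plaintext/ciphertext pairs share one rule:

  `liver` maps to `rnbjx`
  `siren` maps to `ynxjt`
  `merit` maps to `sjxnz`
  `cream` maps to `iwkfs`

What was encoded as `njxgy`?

herbs

Shifts by position in liver: pos 0: l→r (+6), pos 1: i→n (+5), pos 2: v→b (+6), pos 3: e→j (+5) — repeating every 2. A repeating key of period 2 is used — shifts +6, +5 over and over.
Decoding njxgy: n−6=h, j−5=e, x−6=r, g−5=b, y−6=s.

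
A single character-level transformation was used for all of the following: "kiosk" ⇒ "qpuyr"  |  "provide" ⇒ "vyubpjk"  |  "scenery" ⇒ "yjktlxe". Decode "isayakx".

cluster

Shifts by position in kiosk: pos 0: k→q (+6), pos 1: i→p (+7), pos 2: o→u (+6), pos 3: s→y (+6), pos 4: k→r (+7) — repeating every 3. A repeating key of period 3 is used — shifts +6, +7, +6 over and over.
Reversing it on isayakx: i−6=c, s−7=l, a−6=u, y−6=s, a−7=t, k−6=e, x−6=r.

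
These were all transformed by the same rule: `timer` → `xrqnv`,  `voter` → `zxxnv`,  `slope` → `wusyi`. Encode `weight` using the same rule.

anmplc

Shifts by position in timer: pos 0: t→x (+4), pos 1: i→r (+9), pos 2: m→q (+4), pos 3: e→n (+9) — repeating every 2. It's a Vigenère-style cipher with numeric key [4,9]: position i shifts by key[i mod 2].
Applying it to weight: w+4=a, e+9=n, i+4=m, g+9=p, h+4=l, t+9=c.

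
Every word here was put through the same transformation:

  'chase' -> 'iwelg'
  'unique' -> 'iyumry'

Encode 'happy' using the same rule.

The output letters match the input read backwards, each shifted +4: chase reversed is esahc. Read the word backwards and shift each letter +4.
For happy: reverse → yppah; then shift: y+4=c, p+4=t, p+4=t, a+4=e, h+4=l.

cttel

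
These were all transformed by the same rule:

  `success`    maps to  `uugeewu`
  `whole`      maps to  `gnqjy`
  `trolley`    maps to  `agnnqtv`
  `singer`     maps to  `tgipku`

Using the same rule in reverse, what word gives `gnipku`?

Read the word backwards and shift each letter +2.
Reversing it on gnipku: shift back: g−2=e, n−2=l, i−2=g, p−2=n, k−2=i, u−2=s → elgnis; then reverse → single.

single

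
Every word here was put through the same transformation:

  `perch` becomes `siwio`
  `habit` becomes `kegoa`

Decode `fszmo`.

cough

In perch: p→s is +3, e→i is +4, r→w is +5, c→i is +6 — the shift increases by 1 each position. The shift increases by 1 at each position, starting from +3: 3, 4, 5, ….
Undoing it on fszmo: f−3=c, s−4=o, z−5=u, m−6=g, o−7=h.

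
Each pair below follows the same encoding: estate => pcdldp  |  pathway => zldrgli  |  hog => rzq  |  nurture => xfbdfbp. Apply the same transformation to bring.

The shift depends on letter class: consonant s→c is +10, but vowel e→p is +11. Two shifts are in play — +11 for a/e/i/o/u, +10 for every other letter.
On bring: b(cons)+10=l, r(cons)+10=b, i(vowel)+11=t, n(cons)+10=x, g(cons)+10=q.

lbtxq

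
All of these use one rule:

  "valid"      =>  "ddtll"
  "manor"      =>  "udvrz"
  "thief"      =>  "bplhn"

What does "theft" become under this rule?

The shift depends on letter class: consonant v→d is +8, but vowel a→d is +3. Two shifts are in play — +3 for a/e/i/o/u, +8 for every other letter.
For theft: t(cons)+8=b, h(cons)+8=p, e(vowel)+3=h, f(cons)+8=n, t(cons)+8=b.

bphnb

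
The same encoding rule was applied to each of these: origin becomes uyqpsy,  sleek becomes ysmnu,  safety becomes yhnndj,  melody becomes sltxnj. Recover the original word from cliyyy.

weapon

In origin: o→u is +6, r→y is +7, i→q is +8, g→p is +9 — the shift increases by 1 each position. The shift increases by 1 at each position, starting from +6: 6, 7, 8, ….
Reversing it on cliyyy: c−6=w, l−7=e, i−8=a, y−9=p, y−10=o, y−11=n.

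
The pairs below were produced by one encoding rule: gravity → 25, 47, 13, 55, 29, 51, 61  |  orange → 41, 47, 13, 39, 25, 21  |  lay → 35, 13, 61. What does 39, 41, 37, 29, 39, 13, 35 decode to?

g(#7)→25 and r(#18)→47: differences scale by 2, so n = 2·pos + 11. The formula is n = 2×(alphabet index, a=1) + 11.
Reversing it on 39, 41, 37, 29, 39, 13, 35: 39→(39−11)÷2=14=n, 41→(41−11)÷2=15=o, 37→(37−11)÷2=13=m, 29→(29−11)÷2=9=i, 39→(39−11)÷2=14=n, 13→(13−11)÷2=1=a, 35→(35−11)÷2=12=l.

nominal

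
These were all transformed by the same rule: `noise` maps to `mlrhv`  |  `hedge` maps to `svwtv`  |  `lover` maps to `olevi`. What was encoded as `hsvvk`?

Each pair mirrors across the alphabet (n↔m, o↔l, i↔r): positions sum to 25. This is the alphabet-reversal cipher (Atbash): a becomes z, b becomes y, etc.
Undoing it on hsvvk: h↔s, s↔h, v↔e, v↔e, k↔p.

sheep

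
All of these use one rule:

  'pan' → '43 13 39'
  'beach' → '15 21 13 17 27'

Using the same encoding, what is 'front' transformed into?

23 47 41 39 51

p(#16)→43 and a(#1)→13: differences scale by 2, so n = 2·pos + 11. With a=1..z=26, the number is 2·pos + 11.
Applying it to front: f=6→23, r=18→47, o=15→41, n=14→39, t=20→51.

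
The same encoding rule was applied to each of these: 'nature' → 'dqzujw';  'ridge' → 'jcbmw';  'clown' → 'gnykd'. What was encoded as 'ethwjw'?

sphere

n(13)→d(3) and a(0)→q(16) fit y≡21x+16 (mod 26); the inverse of 21 mod 26 is 5. Treating letters as 0–25, the rule is x ↦ 21x + 16 (mod 26).
Decoding ethwjw: e(4)→5·(4−16)≡18=s; t(19)→5·(19−16)≡15=p; h(7)→5·(7−16)≡7=h; w(22)→5·(22−16)≡4=e; j(9)→5·(9−16)≡17=r; w(22)→5·(22−16)≡4=e (all mod 26).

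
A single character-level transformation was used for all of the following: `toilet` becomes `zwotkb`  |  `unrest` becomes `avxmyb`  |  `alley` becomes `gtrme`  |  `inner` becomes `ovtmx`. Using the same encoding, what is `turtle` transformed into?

A repeating key of period 2 is used — shifts +6, +8 over and over.
For turtle: t+6=z, u+8=c, r+6=x, t+8=b, l+6=r, e+8=m.

zcxbrm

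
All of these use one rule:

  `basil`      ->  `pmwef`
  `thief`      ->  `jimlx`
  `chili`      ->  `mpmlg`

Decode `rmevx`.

train

The output letters match the input read backwards, each shifted +4: basil reversed is lisab. Read the word backwards and shift each letter +4.
Undoing it on rmevx: shift back: r−4=n, m−4=i, e−4=a, v−4=r, x−4=t → niart; then reverse → train.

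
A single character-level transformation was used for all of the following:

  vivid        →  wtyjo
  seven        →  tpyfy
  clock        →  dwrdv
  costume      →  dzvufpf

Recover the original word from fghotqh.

evening

Shifts by position in vivid: pos 0: v→w (+1), pos 1: i→t (+11), pos 2: v→y (+3), pos 3: i→j (+1), pos 4: d→o (+11) — repeating every 3. It's a Vigenère-style cipher with numeric key [1,11,3]: position i shifts by key[i mod 3].
Reversing it on fghotqh: f−1=e, g−11=v, h−3=e, o−1=n, t−11=i, q−3=n, h−1=g.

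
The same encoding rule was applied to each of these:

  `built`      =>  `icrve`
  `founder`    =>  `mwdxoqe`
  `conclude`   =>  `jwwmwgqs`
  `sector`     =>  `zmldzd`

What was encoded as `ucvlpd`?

In built: b→i is +7, u→c is +8, i→r is +9, l→v is +10 — the shift increases by 1 each position. The shift increases by 1 at each position, starting from +7: 7, 8, 9, ….
Reversing it on ucvlpd: u−7=n, c−8=u, v−9=m, l−10=b, p−11=e, d−12=r.

number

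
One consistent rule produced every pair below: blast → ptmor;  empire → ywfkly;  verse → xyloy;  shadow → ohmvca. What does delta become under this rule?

vytrm

b(1)→p(15) and l(11)→t(19) fit y≡3x+12 (mod 26); the inverse of 3 mod 26 is 9. Treating letters as 0–25, the rule is x ↦ 3x + 12 (mod 26).
Applying it to delta: d(3)→3·3+12≡21=v; e(4)→3·4+12≡24=y; l(11)→3·11+12≡19=t; t(19)→3·19+12≡17=r; a(0)→3·0+12≡12=m (all mod 26).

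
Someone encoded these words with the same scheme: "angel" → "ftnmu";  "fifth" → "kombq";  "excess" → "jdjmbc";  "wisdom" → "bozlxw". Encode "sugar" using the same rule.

xania

In angel: a→f is +5, n→t is +6, g→n is +7, e→m is +8 — the shift increases by 1 each position. Each letter shifts forward by (position + 5), i.e. 5, 6, 7, … — the shift grows by one for each successive letter.
For sugar: s+5=x, u+6=a, g+7=n, a+8=i, r+9=a.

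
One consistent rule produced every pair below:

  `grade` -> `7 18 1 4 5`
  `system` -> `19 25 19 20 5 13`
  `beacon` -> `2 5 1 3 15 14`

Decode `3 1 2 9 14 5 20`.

g is letter #7 and maps to 7: an offset of 0. Letters become their 1-indexed alphabet positions: a=1 … z=26.
Decoding 3 1 2 9 14 5 20: 3=c, 1=a, 2=b, 9=i, 14=n, 5=e, 20=t.

cabinet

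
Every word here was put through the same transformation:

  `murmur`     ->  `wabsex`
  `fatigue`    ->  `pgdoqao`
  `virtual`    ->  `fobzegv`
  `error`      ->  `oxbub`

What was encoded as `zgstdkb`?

Shifts by position in murmur: pos 0: m→w (+10), pos 1: u→a (+6), pos 2: r→b (+10), pos 3: m→s (+6) — repeating every 2. A repeating key of period 2 is used — shifts +10, +6 over and over.
Decoding zgstdkb: z−10=p, g−6=a, s−10=i, t−6=n, d−10=t, k−6=e, b−10=r.

painter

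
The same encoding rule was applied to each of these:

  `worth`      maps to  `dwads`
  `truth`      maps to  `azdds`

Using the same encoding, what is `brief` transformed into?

izroq

In worth: w→d is +7, o→w is +8, r→a is +9, t→d is +10 — the shift increases by 1 each position. Letter i (0-indexed) is shifted by i+7, so successive shifts are 7, 8, 9, ….
On brief: b+7=i, r+8=z, i+9=r, e+10=o, f+11=q.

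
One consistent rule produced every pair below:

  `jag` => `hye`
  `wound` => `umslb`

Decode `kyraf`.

match

Compare letters: j→h is +24, a→y is +24, g→e is +24 — a constant shift. Each letter is shifted forward by 24 in the alphabet (a Caesar shift of +24).
Undoing it on kyraf: k−24=m, y−24=a, r−24=t, a−24=c, f−24=h.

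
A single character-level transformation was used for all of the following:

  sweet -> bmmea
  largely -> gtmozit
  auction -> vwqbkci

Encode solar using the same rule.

zitwa

The output letters match the input read backwards, each shifted +8: sweet reversed is teews. The word is reversed, then every letter is shifted forward by 8.
Applying it to solar: reverse → ralos; then shift: r+8=z, a+8=i, l+8=t, o+8=w, s+8=a.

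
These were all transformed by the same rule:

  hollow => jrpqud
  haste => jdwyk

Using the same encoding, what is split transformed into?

uspnz

In hollow: h→j is +2, o→r is +3, l→p is +4, l→q is +5 — the shift increases by 1 each position. The shift increases by 1 at each position, starting from +2: 2, 3, 4, ….
For split: s+2=u, p+3=s, l+4=p, i+5=n, t+6=z.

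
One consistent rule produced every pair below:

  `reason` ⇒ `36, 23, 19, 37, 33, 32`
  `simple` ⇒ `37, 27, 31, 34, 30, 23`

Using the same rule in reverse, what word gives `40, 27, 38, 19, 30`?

r is letter #18 and maps to 36: an offset of 18. Each letter is replaced by its alphabet position (a=1..z=26) + 18.
Reversing it on 40, 27, 38, 19, 30: 40→(40−18)÷1=22=v, 27→(27−18)÷1=9=i, 38→(38−18)÷1=20=t, 19→(19−18)÷1=1=a, 30→(30−18)÷1=12=l.

vital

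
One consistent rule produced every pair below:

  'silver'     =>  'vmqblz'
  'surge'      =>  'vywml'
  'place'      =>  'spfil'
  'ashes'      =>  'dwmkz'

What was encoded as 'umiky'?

In silver: s→v is +3, i→m is +4, l→q is +5, v→b is +6 — the shift increases by 1 each position. Each letter shifts forward by (position + 3), i.e. 3, 4, 5, … — the shift grows by one for each successive letter.
Reversing it on umiky: u−3=r, m−4=i, i−5=d, k−6=e, y−7=r.

rider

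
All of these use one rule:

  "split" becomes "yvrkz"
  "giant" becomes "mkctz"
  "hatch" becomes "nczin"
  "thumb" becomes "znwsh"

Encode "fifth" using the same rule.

lklzn

The shift depends on letter class: consonant s→y is +6, but vowel i→k is +2. Vowels shift forward by 2 and consonants shift forward by 6.
For fifth: f(cons)+6=l, i(vowel)+2=k, f(cons)+6=l, t(cons)+6=z, h(cons)+6=n.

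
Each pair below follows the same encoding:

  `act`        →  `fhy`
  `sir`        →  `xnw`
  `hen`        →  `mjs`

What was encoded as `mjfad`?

Each letter is shifted forward by 5 in the alphabet (a Caesar shift of +5).
Undoing it on mjfad: m−5=h, j−5=e, f−5=a, a−5=v, d−5=y.

heavy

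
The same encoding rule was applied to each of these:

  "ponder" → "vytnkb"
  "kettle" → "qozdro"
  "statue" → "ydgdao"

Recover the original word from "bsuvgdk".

Shifts by position in ponder: pos 0: p→v (+6), pos 1: o→y (+10), pos 2: n→t (+6), pos 3: d→n (+10) — repeating every 2. A repeating key of period 2 is used — shifts +6, +10 over and over.
Reversing it on bsuvgdk: b−6=v, s−10=i, u−6=o, v−10=l, g−6=a, d−10=t, k−6=e.

violate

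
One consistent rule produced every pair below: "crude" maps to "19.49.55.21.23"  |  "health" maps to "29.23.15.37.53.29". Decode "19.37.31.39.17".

c(#3)→19 and r(#18)→49: differences scale by 2, so n = 2·pos + 13. The formula is n = 2×(alphabet index, a=1) + 13.
Reversing it on 19.37.31.39.17: 19→(19−13)÷2=3=c, 37→(37−13)÷2=12=l, 31→(31−13)÷2=9=i, 39→(39−13)÷2=13=m, 17→(17−13)÷2=2=b.

climb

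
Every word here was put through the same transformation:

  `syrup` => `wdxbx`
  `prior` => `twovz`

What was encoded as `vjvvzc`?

report

In syrup: s→w is +4, y→d is +5, r→x is +6, u→b is +7 — the shift increases by 1 each position. Letter i (0-indexed) is shifted by i+4, so successive shifts are 4, 5, 6, ….
Decoding vjvvzc: v−4=r, j−5=e, v−6=p, v−7=o, z−8=r, c−9=t.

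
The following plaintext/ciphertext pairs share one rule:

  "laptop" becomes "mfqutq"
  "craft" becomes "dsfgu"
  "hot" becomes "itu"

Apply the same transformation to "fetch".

The shift depends on letter class: consonant l→m is +1, but vowel a→f is +5. Vowels shift forward by 5 and consonants shift forward by 1.
For fetch: f(cons)+1=g, e(vowel)+5=j, t(cons)+1=u, c(cons)+1=d, h(cons)+1=i.

gjudi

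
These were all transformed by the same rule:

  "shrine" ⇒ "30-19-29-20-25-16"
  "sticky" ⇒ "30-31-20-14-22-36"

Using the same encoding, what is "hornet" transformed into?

19-26-29-25-16-31

Each letter is replaced by its alphabet position (a=1..z=26) + 11.
Applying it to hornet: h=8→19, o=15→26, r=18→29, n=14→25, e=5→16, t=20→31.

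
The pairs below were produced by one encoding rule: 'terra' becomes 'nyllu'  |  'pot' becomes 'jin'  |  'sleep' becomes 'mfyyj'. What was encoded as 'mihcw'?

sonic

This is a Caesar cipher with shift 20.
Decoding mihcw: m−20=s, i−20=o, h−20=n, c−20=i, w−20=c.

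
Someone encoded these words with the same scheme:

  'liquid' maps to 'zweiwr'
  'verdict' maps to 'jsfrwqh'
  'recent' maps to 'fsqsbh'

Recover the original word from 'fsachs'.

remote

It's a constant shift of +14 (ROT14).
Undoing it on fsachs: f−14=r, s−14=e, a−14=m, c−14=o, h−14=t, s−14=e.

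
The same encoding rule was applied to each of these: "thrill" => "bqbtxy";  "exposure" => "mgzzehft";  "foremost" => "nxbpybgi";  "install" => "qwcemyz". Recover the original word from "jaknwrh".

In thrill: t→b is +8, h→q is +9, r→b is +10, i→t is +11 — the shift increases by 1 each position. Letter i (0-indexed) is shifted by i+8, so successive shifts are 8, 9, 10, ….
Reversing it on jaknwrh: j−8=b, a−9=r, k−10=a, n−11=c, w−12=k, r−13=e, h−14=t.

bracket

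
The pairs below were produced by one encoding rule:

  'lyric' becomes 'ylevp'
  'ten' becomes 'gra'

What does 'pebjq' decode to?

crowd

Compare letters: l→y is +13, y→l is +13, r→e is +13 — a constant shift. Each letter is shifted forward by 13 in the alphabet (a Caesar shift of +13).
Undoing it on pebjq: p−13=c, e−13=r, b−13=o, j−13=w, q−13=d.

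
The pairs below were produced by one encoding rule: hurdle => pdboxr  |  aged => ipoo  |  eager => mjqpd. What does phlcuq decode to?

In hurdle: h→p is +8, u→d is +9, r→b is +10, d→o is +11 — the shift increases by 1 each position. Each letter shifts forward by (position + 8), i.e. 8, 9, 10, … — the shift grows by one for each successive letter.
Decoding phlcuq: p−8=h, h−9=y, l−10=b, c−11=r, u−12=i, q−13=d.

hybrid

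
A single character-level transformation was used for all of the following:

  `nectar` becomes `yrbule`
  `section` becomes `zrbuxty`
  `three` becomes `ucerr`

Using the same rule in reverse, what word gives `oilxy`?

n(13)→y(24) and e(4)→r(17) fit y≡21x+11 (mod 26); the inverse of 21 mod 26 is 5. Treating letters as 0–25, the rule is x ↦ 21x + 11 (mod 26).
Reversing it on oilxy: o(14)→5·(14−11)≡15=p; i(8)→5·(8−11)≡11=l; l(11)→5·(11−11)≡0=a; x(23)→5·(23−11)≡8=i; y(24)→5·(24−11)≡13=n (all mod 26).

plain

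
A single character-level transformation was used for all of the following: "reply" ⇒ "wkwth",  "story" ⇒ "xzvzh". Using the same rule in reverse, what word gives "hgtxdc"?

campus

In reply: r→w is +5, e→k is +6, p→w is +7, l→t is +8 — the shift increases by 1 each position. Each letter shifts forward by (position + 5), i.e. 5, 6, 7, … — the shift grows by one for each successive letter.
Reversing it on hgtxdc: h−5=c, g−6=a, t−7=m, x−8=p, d−9=u, c−10=s.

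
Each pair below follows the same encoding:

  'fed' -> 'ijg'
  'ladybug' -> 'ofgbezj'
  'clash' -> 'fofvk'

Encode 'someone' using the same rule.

vtpjtqj

Vowels shift forward by 5 and consonants shift forward by 3.
For someone: s(cons)+3=v, o(vowel)+5=t, m(cons)+3=p, e(vowel)+5=j, o(vowel)+5=t, n(cons)+3=q, e(vowel)+5=j.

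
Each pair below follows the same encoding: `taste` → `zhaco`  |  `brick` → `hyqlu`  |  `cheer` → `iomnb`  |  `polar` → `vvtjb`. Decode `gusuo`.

The shift increases by 1 at each position, starting from +6: 6, 7, 8, ….
Reversing it on gusuo: g−6=a, u−7=n, s−8=k, u−9=l, o−10=e.

ankle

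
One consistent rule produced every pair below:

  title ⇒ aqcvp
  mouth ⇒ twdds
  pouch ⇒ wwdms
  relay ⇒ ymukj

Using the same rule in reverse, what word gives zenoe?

sweet

Each letter shifts forward by (position + 7), i.e. 7, 8, 9, … — the shift grows by one for each successive letter.
Decoding zenoe: z−7=s, e−8=w, n−9=e, o−10=e, e−11=t.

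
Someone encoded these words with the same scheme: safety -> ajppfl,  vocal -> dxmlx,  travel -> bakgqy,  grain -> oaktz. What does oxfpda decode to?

govern

In safety: s→a is +8, a→j is +9, f→p is +10, e→p is +11 — the shift increases by 1 each position. The shift increases by 1 at each position, starting from +8: 8, 9, 10, ….
Undoing it on oxfpda: o−8=g, x−9=o, f−10=v, p−11=e, d−12=r, a−13=n.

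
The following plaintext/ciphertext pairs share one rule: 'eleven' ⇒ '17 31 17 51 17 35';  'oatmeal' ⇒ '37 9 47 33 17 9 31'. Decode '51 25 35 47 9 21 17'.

e(#5)→17 and l(#12)→31: differences scale by 2, so n = 2·pos + 7. The formula is n = 2×(alphabet index, a=1) + 7.
Decoding 51 25 35 47 9 21 17: 51→(51−7)÷2=22=v, 25→(25−7)÷2=9=i, 35→(35−7)÷2=14=n, 47→(47−7)÷2=20=t, 9→(9−7)÷2=1=a, 21→(21−7)÷2=7=g, 17→(17−7)÷2=5=e.

vintage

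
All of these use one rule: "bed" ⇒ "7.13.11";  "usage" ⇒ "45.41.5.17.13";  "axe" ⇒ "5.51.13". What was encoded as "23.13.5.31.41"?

b(#2)→7 and e(#5)→13: differences scale by 2, so n = 2·pos + 3. Each letter becomes 2×(its alphabet position, a=1..z=26) + 3.
Undoing it on 23.13.5.31.41: 23→(23−3)÷2=10=j, 13→(13−3)÷2=5=e, 5→(5−3)÷2=1=a, 31→(31−3)÷2=14=n, 41→(41−3)÷2=19=s.

jeans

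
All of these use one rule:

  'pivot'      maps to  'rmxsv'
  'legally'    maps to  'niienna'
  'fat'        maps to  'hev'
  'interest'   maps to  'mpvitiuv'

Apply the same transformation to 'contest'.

The shift depends on letter class: consonant p→r is +2, but vowel i→m is +4. Vowels shift forward by 4 and consonants shift forward by 2.
On contest: c(cons)+2=e, o(vowel)+4=s, n(cons)+2=p, t(cons)+2=v, e(vowel)+4=i, s(cons)+2=u, t(cons)+2=v.

espviuv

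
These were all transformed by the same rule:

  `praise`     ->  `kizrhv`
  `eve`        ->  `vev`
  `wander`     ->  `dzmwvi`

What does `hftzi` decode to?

Each pair mirrors across the alphabet (p↔k, r↔i, a↔z): positions sum to 25. This is the alphabet-reversal cipher (Atbash): a becomes z, b becomes y, etc.
Reversing it on hftzi: h↔s, f↔u, t↔g, z↔a, i↔r.

sugar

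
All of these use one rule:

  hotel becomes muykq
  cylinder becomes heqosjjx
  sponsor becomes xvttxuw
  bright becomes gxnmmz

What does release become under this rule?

wkqkfyj

Shifts by position in hotel: pos 0: h→m (+5), pos 1: o→u (+6), pos 2: t→y (+5), pos 3: e→k (+6) — repeating every 2. A repeating key of period 2 is used — shifts +5, +6 over and over.
On release: r+5=w, e+6=k, l+5=q, e+6=k, a+5=f, s+6=y, e+5=j.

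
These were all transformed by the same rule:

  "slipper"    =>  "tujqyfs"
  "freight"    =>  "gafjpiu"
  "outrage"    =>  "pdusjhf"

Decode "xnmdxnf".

Shifts by position in slipper: pos 0: s→t (+1), pos 1: l→u (+9), pos 2: i→j (+1), pos 3: p→q (+1), pos 4: p→y (+9), pos 5: e→f (+1) — repeating every 3. It's a Vigenère-style cipher with numeric key [1,9,1]: position i shifts by key[i mod 3].
Undoing it on xnmdxnf: x−1=w, n−9=e, m−1=l, d−1=c, x−9=o, n−1=m, f−1=e.

welcome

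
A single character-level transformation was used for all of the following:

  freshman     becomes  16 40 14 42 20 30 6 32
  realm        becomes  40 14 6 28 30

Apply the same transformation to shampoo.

f(#6)→16 and r(#18)→40: differences scale by 2, so n = 2·pos + 4. With a=1..z=26, the number is 2·pos + 4.
For shampoo: s=19→42, h=8→20, a=1→6, m=13→30, p=16→36, o=15→34, o=15→34.

42 20 6 30 36 34 34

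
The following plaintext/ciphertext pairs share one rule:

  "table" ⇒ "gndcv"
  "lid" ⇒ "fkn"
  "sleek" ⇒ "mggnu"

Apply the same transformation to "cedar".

Read the word backwards and shift each letter +2.
On cedar: reverse → radec; then shift: r+2=t, a+2=c, d+2=f, e+2=g, c+2=e.

tcfge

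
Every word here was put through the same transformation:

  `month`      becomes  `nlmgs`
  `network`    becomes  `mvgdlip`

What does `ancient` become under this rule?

zmxrvmg

This is the alphabet-reversal cipher (Atbash): a becomes z, b becomes y, etc.
On ancient: a↔z, n↔m, c↔x, i↔r, e↔v, n↔m, t↔g.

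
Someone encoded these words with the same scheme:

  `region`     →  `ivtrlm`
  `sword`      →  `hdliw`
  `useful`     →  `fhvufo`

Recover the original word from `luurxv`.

office

Each pair mirrors across the alphabet (r↔i, e↔v, g↔t): positions sum to 25. Each letter is replaced by its mirror in the alphabet: a↔z, b↔y, c↔x, and so on (the Atbash cipher).
Reversing it on luurxv: l↔o, u↔f, u↔f, r↔i, x↔c, v↔e.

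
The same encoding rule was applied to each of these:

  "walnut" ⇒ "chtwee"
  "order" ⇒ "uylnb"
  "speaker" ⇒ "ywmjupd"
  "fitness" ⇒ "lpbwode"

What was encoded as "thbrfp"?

native

In walnut: w→c is +6, a→h is +7, l→t is +8, n→w is +9 — the shift increases by 1 each position. Letter i (0-indexed) is shifted by i+6, so successive shifts are 6, 7, 8, ….
Decoding thbrfp: t−6=n, h−7=a, b−8=t, r−9=i, f−10=v, p−11=e.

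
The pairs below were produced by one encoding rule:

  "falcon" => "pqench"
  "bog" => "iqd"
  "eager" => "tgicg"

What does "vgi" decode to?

get

The word is reversed, then every letter is shifted forward by 2.
Reversing it on vgi: shift back: v−2=t, g−2=e, i−2=g → teg; then reverse → get.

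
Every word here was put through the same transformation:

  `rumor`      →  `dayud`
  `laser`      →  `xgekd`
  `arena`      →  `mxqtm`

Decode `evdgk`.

It's a Vigenère-style cipher with numeric key [12,6]: position i shifts by key[i mod 2].
Decoding evdgk: e−12=s, v−6=p, d−12=r, g−6=a, k−12=y.

spray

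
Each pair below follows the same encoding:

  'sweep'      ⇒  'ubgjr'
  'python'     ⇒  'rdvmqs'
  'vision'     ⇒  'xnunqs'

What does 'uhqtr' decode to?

Shifts by position in sweep: pos 0: s→u (+2), pos 1: w→b (+5), pos 2: e→g (+2), pos 3: e→j (+5) — repeating every 2. The shifts repeat in a cycle of length 2: positions 0,1,… shift by +2, +5, then the pattern repeats.
Decoding uhqtr: u−2=s, h−5=c, q−2=o, t−5=o, r−2=p.

scoop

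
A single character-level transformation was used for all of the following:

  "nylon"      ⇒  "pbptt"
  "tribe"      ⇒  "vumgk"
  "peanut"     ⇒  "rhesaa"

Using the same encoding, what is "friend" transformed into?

In nylon: n→p is +2, y→b is +3, l→p is +4, o→t is +5 — the shift increases by 1 each position. The shift increases by 1 at each position, starting from +2: 2, 3, 4, ….
For friend: f+2=h, r+3=u, i+4=m, e+5=j, n+6=t, d+7=k.

humjtk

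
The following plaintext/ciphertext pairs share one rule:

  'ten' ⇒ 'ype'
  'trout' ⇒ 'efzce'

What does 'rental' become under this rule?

The output letters match the input read backwards, each shifted +11: ten reversed is net. Read the word backwards and shift each letter +11.
On rental: reverse → latner; then shift: l+11=w, a+11=l, t+11=e, n+11=y, e+11=p, r+11=c.

wleypc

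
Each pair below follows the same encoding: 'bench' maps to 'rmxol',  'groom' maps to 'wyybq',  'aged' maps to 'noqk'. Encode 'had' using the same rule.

The output letters match the input read backwards, each shifted +10: bench reversed is hcneb. Two steps: reverse the string, then apply a Caesar shift of +10.
Applying it to had: reverse → dah; then shift: d+10=n, a+10=k, h+10=r.

nkr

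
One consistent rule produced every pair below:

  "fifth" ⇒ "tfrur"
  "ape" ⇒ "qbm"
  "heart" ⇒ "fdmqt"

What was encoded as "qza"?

one

The output letters match the input read backwards, each shifted +12: fifth reversed is htfif. Two steps: reverse the string, then apply a Caesar shift of +12.
Decoding qza: shift back: q−12=e, z−12=n, a−12=o → eno; then reverse → one.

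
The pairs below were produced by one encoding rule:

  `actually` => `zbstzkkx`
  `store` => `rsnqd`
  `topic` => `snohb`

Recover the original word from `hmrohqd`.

inspire

It's a constant shift of +25 (ROT25).
Reversing it on hmrohqd: h−25=i, m−25=n, r−25=s, o−25=p, h−25=i, q−25=r, d−25=e.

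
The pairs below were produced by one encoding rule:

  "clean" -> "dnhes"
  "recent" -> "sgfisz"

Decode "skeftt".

In clean: c→d is +1, l→n is +2, e→h is +3, a→e is +4 — the shift increases by 1 each position. Letter i (0-indexed) is shifted by i+1, so successive shifts are 1, 2, 3, ….
Reversing it on skeftt: s−1=r, k−2=i, e−3=b, f−4=b, t−5=o, t−6=n.

ribbon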